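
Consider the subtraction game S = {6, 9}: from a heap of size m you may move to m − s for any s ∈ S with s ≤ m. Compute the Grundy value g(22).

1

Compute g(0), g(1), … for moves {6, 9}:
k:     0  1  2  3  4  5  6  7  8  9 10 11 12 13 14 15 16 17 18 19 20 21 22
g(k):  0  0  0  0  0  0  1  1  1  1  1  1  2  2  2  0  0  0  0  0  0  1  1
So g(22) = 1.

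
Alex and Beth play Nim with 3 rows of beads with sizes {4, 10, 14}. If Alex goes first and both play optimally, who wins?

Beth wins

Nim-sum: 4 XOR 10 XOR 14 = 0.
The nim-sum is 0, so this is a P-position: the player to move is in a losing position under optimal play; Alex is about to move from it and so loses — Beth wins.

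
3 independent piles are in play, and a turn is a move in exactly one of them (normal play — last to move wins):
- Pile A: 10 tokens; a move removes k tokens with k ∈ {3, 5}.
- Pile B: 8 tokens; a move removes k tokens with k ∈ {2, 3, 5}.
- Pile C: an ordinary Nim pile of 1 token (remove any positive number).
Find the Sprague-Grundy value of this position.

1

For pile A, compute g(0), g(1), … with moves {3, 5}:
k:     0  1  2  3  4  5  6  7  8  9 10
g(k):  0  0  0  1  1  1  2  2  0  0  0
So g(10) = 0.
Build the Grundy sequence for pile B with g(k) = mex{g(k−s) : s ∈ {2, 3, 5}, s ≤ k}:
k:     0  1  2  3  4  5  6  7  8
g(k):  0  0  1  1  2  2  3  0  0
So g(8) = 0.
Pile C is a plain Nim pile of size 1, so its Grundy value is 1.
By the Sprague-Grundy theorem, the Grundy value of a sum of independent games is the XOR of the component values.
Combined value = 0 XOR 0 XOR 1 = 1.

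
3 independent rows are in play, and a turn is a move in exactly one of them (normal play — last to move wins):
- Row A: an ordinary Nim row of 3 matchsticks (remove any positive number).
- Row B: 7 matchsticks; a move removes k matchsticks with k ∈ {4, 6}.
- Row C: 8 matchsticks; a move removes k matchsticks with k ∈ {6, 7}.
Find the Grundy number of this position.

3

Row A is a plain Nim row of size 3, so its Grundy value is 3.
For row B, compute g(0), g(1), … with moves {4, 6}:
g(0) = mex{} = 0
g(1) = mex{} = 0
g(2) = mex{} = 0
g(3) = mex{} = 0
g(4) = mex{0} = 1
g(5) = mex{0} = 1
g(6) = mex{0} = 1
g(7) = mex{0} = 1
So g(7) = 1.
For row C, compute g(0), g(1), … with moves {6, 7}:
g(0) = mex{} = 0
g(1) = mex{} = 0
g(2) = mex{} = 0
g(3) = mex{} = 0
g(4) = mex{} = 0
g(5) = mex{} = 0
g(6) = mex{0} = 1
g(7) = mex{0} = 1
g(8) = mex{0} = 1
So g(8) = 1.
By the Sprague-Grundy theorem, the Grundy value of a sum of independent games is the XOR of the component values.
Combined value = 3 XOR 1 XOR 1 = 3.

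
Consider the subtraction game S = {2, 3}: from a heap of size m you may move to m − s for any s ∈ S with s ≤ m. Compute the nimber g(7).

1

Compute g(0), g(1), … for moves {2, 3}:
g(0) = mex{} = 0
g(1) = mex{} = 0
g(2) = mex{0} = 1
g(3) = mex{0} = 1
g(4) = mex{0,1} = 2
g(5) = mex{1} = 0
g(6) = mex{1,2} = 0
g(7) = mex{0,2} = 1
So g(7) = 1.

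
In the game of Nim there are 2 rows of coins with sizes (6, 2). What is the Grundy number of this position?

4

Compute the nim-sum pairwise:
6 XOR 2 = 4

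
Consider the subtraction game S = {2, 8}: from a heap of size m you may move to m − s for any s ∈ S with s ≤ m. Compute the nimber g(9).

Build the Grundy sequence with g(k) = mex{g(k−s) : s ∈ {2, 8}, s ≤ k}:
k:     0  1  2  3  4  5  6  7  8  9
g(k):  0  0  1  1  0  0  1  1  2  2
So g(9) = 2.

2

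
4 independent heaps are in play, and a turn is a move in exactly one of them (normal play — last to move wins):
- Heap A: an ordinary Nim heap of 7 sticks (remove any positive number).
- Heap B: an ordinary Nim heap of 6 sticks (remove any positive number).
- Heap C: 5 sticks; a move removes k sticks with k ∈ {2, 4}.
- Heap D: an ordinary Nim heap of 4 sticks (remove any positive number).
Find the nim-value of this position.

7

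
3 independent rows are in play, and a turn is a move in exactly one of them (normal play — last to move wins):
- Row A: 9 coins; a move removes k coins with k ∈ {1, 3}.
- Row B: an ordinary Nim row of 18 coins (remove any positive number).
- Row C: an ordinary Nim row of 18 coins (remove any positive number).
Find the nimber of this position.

1

Grundy values for row A (subtraction set {1, 3}):
k:     0  1  2  3  4  5  6  7  8  9
g(k):  0  1  0  1  0  1  0  1  0  1
So g(9) = 1.
Row B is a plain Nim row of size 18, so its Grundy value is 18.
Row C is a plain Nim row of size 18, so its Grundy value is 18.
By the Sprague-Grundy theorem, the Grundy value of a sum of independent games is the XOR of the component values.
Combined value = 1 XOR 18 XOR 18 = 1.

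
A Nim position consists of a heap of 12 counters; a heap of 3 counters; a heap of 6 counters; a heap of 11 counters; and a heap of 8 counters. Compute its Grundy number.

10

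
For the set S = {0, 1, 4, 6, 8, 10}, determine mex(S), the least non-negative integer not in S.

2

The values 0, 1 are all present; 2 is the first non-negative integer missing from the set.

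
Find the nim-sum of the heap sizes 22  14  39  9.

54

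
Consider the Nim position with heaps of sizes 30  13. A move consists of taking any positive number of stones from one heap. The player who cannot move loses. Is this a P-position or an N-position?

Nim-sum: 30 ^ 13 = 19.
The nim-sum is 19 ≠ 0, so this is an N-position: the player to move can win.

N-position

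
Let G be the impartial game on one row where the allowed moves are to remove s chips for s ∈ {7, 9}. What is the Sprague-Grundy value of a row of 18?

0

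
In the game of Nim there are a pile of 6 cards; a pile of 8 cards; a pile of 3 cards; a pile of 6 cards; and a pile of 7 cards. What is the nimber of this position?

In binary:
  0110  (6)
  1000  (8)
  0011  (3)
  0110  (6)
  0111  (7)
  ----
  1100  (12)

12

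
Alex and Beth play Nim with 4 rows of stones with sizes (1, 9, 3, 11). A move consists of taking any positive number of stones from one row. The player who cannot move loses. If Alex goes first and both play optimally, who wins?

Beth wins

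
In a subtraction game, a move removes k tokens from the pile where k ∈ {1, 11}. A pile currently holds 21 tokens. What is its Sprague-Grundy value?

Grundy values for subtraction set {1, 11}:
k:     0  1  2  3  4  5  6  7  8  9 10 11 12 13 14 15 16 17 18 19 20 21
g(k):  0  1  0  1  0  1  0  1  0  1  0  1  0  1  0  1  0  1  0  1  0  1
So g(21) = 1.

1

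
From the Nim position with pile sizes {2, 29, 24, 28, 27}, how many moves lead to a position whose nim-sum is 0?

Compute the nim-sum pairwise:
2 XOR 29 = 31
31 XOR 24 = 7
7 XOR 28 = 27
27 XOR 27 = 0
The nim-sum is already 0, so every move leaves a nonzero nim-sum — there are no winning moves.

0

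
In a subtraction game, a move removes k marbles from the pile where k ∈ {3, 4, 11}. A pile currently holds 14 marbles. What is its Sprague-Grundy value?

0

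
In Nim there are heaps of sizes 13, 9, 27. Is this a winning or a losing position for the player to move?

Write each in binary and XOR column by column:
  01101  (13)
  01001  (9)
  11011  (27)
  -----
  11111  (31)
The nim-sum is 31 ≠ 0, so this is an N-position: the player to move can win.

Winning position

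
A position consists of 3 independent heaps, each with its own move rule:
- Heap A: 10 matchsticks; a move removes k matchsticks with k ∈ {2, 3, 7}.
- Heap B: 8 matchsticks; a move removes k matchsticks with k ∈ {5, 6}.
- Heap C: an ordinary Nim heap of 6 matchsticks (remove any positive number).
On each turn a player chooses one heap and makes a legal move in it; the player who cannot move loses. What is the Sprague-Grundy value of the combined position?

7

Grundy values for heap A (subtraction set {2, 3, 7}):
k:     0  1  2  3  4  5  6  7  8  9 10
g(k):  0  0  1  1  2  0  0  1  1  2  0
So g(10) = 0.
Grundy values for heap B (subtraction set {5, 6}):
g(0) = mex{} = 0
g(1) = mex{} = 0
g(2) = mex{} = 0
g(3) = mex{} = 0
g(4) = mex{} = 0
g(5) = mex{0} = 1
g(6) = mex{0} = 1
g(7) = mex{0} = 1
g(8) = mex{0} = 1
So g(8) = 1.
Heap C is a plain Nim heap of size 6, so its Grundy value is 6.
The value of a disjunctive sum is the nim-sum of the parts.
Combined value = 0 XOR 1 XOR 6 = 7.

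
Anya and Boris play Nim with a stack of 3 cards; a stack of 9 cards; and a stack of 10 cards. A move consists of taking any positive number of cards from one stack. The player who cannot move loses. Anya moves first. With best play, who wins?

Boris wins

Nim-sum: 3 ^ 9 ^ 10 = 0.
The nim-sum is 0, so this is a P-position: the player to move is in a losing position under optimal play; Anya is about to move from it and so loses — Boris wins.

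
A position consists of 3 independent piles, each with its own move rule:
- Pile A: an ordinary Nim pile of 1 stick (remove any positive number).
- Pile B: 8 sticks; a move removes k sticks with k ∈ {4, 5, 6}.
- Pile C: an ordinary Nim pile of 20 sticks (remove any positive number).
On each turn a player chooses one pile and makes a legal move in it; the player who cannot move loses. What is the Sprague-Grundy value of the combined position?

23

Pile A is a plain Nim pile of size 1, so its Grundy value is 1.
For pile B, compute g(0), g(1), … with moves {4, 5, 6}:
k:     0  1  2  3  4  5  6  7  8
g(k):  0  0  0  0  1  1  1  1  2
So g(8) = 2.
Pile C is a plain Nim pile of size 20, so its Grundy value is 20.
The value of a disjunctive sum is the nim-sum of the parts.
Combined value = 1 ⊕ 2 ⊕ 20 = 23.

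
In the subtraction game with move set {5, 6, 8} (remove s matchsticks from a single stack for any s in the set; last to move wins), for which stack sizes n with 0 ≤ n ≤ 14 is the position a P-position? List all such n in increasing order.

0, 1, 2, 3, 4, 13, 14

Grundy values for subtraction set {5, 6, 8}:
k:     0  1  2  3  4  5  6  7  8  9 10 11 12 13 14
g(k):  0  0  0  0  0  1  1  1  1  1  2  2  2  0  0
The P-positions (g = 0) in 0..14 are 0, 1, 2, 3, 4, 13, 14.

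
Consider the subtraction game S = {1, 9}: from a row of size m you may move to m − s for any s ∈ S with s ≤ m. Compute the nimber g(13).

Grundy values for subtraction set {1, 9}:
k:     0  1  2  3  4  5  6  7  8  9 10 11 12 13
g(k):  0  1  0  1  0  1  0  1  0  1  0  1  0  1
So g(13) = 1.

1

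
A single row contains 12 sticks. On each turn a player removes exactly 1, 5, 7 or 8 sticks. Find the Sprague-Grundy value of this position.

2

Grundy values for subtraction set {1, 5, 7, 8}:
k:     0  1  2  3  4  5  6  7  8  9 10 11 12
g(k):  0  1  0  1  0  1  0  1  2  3  2  3  2
So g(12) = 2.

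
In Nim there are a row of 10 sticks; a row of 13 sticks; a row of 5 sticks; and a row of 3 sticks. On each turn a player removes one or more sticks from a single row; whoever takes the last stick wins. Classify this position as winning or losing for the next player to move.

Winning position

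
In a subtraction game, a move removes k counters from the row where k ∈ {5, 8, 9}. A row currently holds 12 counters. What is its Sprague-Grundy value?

Build the Grundy sequence with g(k) = mex{g(k−s) : s ∈ {5, 8, 9}, s ≤ k}:
g(0) = mex{} = 0
g(1) = mex{} = 0
g(2) = mex{} = 0
g(3) = mex{} = 0
g(4) = mex{} = 0
g(5) = mex{0} = 1
g(6) = mex{0} = 1
g(7) = mex{0} = 1
g(8) = mex{0} = 1
g(9) = mex{0} = 1
g(10) = mex{0,1} = 2
g(11) = mex{0,1} = 2
g(12) = mex{0,1} = 2
So g(12) = 2.

2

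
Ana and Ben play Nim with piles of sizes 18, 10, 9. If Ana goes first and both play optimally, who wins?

Nim-sum: 18 ^ 10 ^ 9 = 17.
The nim-sum is 17 ≠ 0, so this is an N-position: the player to move can win; Ana has a winning move.

Ana wins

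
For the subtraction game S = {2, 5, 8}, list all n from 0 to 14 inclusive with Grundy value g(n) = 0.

0, 1, 4, 7, 10, 11, 14

Grundy values for subtraction set {2, 5, 8}:
k:     0  1  2  3  4  5  6  7  8  9 10 11 12 13 14
g(k):  0  0  1  1  0  2  1  0  2  1  0  0  1  1  0
The P-positions (g = 0) in 0..14 are 0, 1, 4, 7, 10, 11, 14.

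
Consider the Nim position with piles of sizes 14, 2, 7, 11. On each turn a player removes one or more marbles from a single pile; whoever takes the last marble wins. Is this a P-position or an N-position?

Nim-sum: 14 ⊕ 2 ⊕ 7 ⊕ 11 = 0.
The nim-sum is 0, so this is a P-position: the player to move is in a losing position under optimal play.

P-position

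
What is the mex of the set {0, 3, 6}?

0 is in the set but 1 is not, so the mex is 1.

1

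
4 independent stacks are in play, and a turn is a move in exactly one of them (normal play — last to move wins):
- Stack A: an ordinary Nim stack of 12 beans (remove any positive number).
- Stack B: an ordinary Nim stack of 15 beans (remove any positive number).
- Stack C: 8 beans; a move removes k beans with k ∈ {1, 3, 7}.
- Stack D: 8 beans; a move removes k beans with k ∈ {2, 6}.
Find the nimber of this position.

Stack A is a plain Nim stack of size 12, so its Grundy value is 12.
Stack B is a plain Nim stack of size 15, so its Grundy value is 15.
Build the Grundy sequence for stack C with g(k) = mex{g(k−s) : s ∈ {1, 3, 7}, s ≤ k}:
g(0) = mex{} = 0
g(1) = mex{0} = 1
g(2) = mex{1} = 0
g(3) = mex{0} = 1
g(4) = mex{1} = 0
g(5) = mex{0} = 1
g(6) = mex{1} = 0
g(7) = mex{0} = 1
g(8) = mex{1} = 0
So g(8) = 0.
Build the Grundy sequence for stack D with g(k) = mex{g(k−s) : s ∈ {2, 6}, s ≤ k}:
k:     0  1  2  3  4  5  6  7  8
g(k):  0  0  1  1  0  0  1  1  0
So g(8) = 0.
The value of a disjunctive sum is the nim-sum of the parts.
Combined value = 12 ⊕ 15 ⊕ 0 ⊕ 0 = 3.

3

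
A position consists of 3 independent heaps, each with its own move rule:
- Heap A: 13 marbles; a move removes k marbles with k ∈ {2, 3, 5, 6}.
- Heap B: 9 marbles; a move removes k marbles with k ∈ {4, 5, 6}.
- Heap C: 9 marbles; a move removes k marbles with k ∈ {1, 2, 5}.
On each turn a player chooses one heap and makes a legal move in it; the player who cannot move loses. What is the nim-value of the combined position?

0

Grundy values for heap A (subtraction set {2, 3, 5, 6}):
g(0) = mex{} = 0
g(1) = mex{} = 0
g(2) = mex{0} = 1
g(3) = mex{0} = 1
g(4) = mex{0,1} = 2
g(5) = mex{0,1} = 2
g(6) = mex{0,1,2} = 3
g(7) = mex{0,1,2} = 3
g(8) = mex{1,2,3} = 0
g(9) = mex{1,2,3} = 0
g(10) = mex{0,2,3} = 1
g(11) = mex{0,2,3} = 1
g(12) = mex{0,1,3} = 2
g(13) = mex{0,1,3} = 2
So g(13) = 2.
Grundy values for heap B (subtraction set {4, 5, 6}):
g(0) = mex{} = 0
g(1) = mex{} = 0
g(2) = mex{} = 0
g(3) = mex{} = 0
g(4) = mex{0} = 1
g(5) = mex{0} = 1
g(6) = mex{0} = 1
g(7) = mex{0} = 1
g(8) = mex{0,1} = 2
g(9) = mex{0,1} = 2
So g(9) = 2.
For heap C, compute g(0), g(1), … with moves {1, 2, 5}:
k:     0  1  2  3  4  5  6  7  8  9
g(k):  0  1  2  0  1  2  0  1  2  0
So g(9) = 0.
By the Sprague-Grundy theorem, the Grundy value of a sum of independent games is the XOR of the component values.
Combined value = 2 XOR 2 XOR 0 = 0.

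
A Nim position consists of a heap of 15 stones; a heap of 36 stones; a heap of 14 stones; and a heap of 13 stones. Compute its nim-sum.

40

Nim-sum: 15 ^ 36 ^ 14 ^ 13 = 40.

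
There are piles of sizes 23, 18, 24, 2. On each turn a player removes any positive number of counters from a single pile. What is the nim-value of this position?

Compute the nim-sum pairwise:
23 XOR 18 = 5
5 XOR 24 = 29
29 XOR 2 = 31

31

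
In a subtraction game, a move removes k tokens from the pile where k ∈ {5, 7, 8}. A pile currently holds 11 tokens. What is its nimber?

Compute g(0), g(1), … for moves {5, 7, 8}:
k:     0  1  2  3  4  5  6  7  8  9 10 11
g(k):  0  0  0  0  0  1  1  1  1  1  2  2
So g(11) = 2.

2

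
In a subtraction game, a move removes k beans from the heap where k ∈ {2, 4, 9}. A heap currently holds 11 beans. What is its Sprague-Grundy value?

Build the Grundy sequence with g(k) = mex{g(k−s) : s ∈ {2, 4, 9}, s ≤ k}:
g(0) = mex{} = 0
g(1) = mex{} = 0
g(2) = mex{0} = 1
g(3) = mex{0} = 1
g(4) = mex{0,1} = 2
g(5) = mex{0,1} = 2
g(6) = mex{1,2} = 0
g(7) = mex{1,2} = 0
g(8) = mex{0,2} = 1
g(9) = mex{0,2} = 1
g(10) = mex{0,1} = 2
g(11) = mex{0,1} = 2
So g(11) = 2.

2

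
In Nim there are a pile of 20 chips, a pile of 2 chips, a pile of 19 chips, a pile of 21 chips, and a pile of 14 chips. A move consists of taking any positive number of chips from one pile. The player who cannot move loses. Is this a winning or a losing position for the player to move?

Winning position

Bitwise XOR of the heap sizes:
  10100  (20)
  00010  (2)
  10011  (19)
  10101  (21)
  01110  (14)
  -----
  11110  (30)
The nim-sum is 30 ≠ 0, so this is an N-position: the player to move can win.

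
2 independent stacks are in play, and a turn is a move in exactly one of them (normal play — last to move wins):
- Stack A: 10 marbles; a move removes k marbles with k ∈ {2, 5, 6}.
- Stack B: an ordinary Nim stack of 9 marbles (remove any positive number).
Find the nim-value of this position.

Grundy values for stack A (subtraction set {2, 5, 6}):
k:     0  1  2  3  4  5  6  7  8  9 10
g(k):  0  0  1  1  0  2  1  3  0  2  1
So g(10) = 1.
Stack B is a plain Nim stack of size 9, so its Grundy value is 9.
By the Sprague-Grundy theorem, the Grundy value of a sum of independent games is the XOR of the component values.
Combined value = 1 ⊕ 9 = 8.

8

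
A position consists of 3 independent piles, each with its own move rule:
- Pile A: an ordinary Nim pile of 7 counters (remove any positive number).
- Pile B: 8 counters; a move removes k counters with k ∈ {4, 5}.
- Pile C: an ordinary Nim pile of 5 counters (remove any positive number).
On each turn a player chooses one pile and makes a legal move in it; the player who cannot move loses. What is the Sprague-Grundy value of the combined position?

Pile A is a plain Nim pile of size 7, so its Grundy value is 7.
Grundy values for pile B (subtraction set {4, 5}):
g(0) = mex{} = 0
g(1) = mex{} = 0
g(2) = mex{} = 0
g(3) = mex{} = 0
g(4) = mex{0} = 1
g(5) = mex{0} = 1
g(6) = mex{0} = 1
g(7) = mex{0} = 1
g(8) = mex{0,1} = 2
So g(8) = 2.
Pile C is a plain Nim pile of size 5, so its Grundy value is 5.
By the Sprague-Grundy theorem, the Grundy value of a sum of independent games is the XOR of the component values.
Combined value = 7 XOR 2 XOR 5 = 0.

0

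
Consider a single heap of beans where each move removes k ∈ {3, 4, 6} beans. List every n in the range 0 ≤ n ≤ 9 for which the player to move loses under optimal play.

0, 1, 2, 9

Build the Grundy sequence with g(k) = mex{g(k−s) : s ∈ {3, 4, 6}, s ≤ k}:
k:     0  1  2  3  4  5  6  7  8  9
g(k):  0  0  0  1  1  1  2  2  2  0
The P-positions (g = 0) in 0..9 are 0, 1, 2, 9.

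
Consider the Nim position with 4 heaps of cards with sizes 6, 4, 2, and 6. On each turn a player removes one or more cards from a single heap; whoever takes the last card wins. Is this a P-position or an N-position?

N-position

Nim-sum: 6 ^ 4 ^ 2 ^ 6 = 6.
The nim-sum is 6 ≠ 0, so this is an N-position: the player to move can win.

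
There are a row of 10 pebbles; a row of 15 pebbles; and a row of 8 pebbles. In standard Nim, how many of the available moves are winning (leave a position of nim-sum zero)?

Nim-sum: 10 XOR 15 XOR 8 = 13.
The overall nim-sum is X = 13. A row of size p has a winning move iff p XOR X < p (reduce it to p XOR X).
  10: 10 XOR 13 = 7 < 10 — winning move (to 7).
  15: 15 XOR 13 = 2 < 15 — winning move (to 2).
  8: 8 XOR 13 = 5 < 8 — winning move (to 5).
That gives 3 winning moves.

3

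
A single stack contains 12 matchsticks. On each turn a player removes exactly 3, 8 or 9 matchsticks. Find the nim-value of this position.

0

Grundy values for subtraction set {3, 8, 9}:
g(0) = mex{} = 0
g(1) = mex{} = 0
g(2) = mex{} = 0
g(3) = mex{0} = 1
g(4) = mex{0} = 1
g(5) = mex{0} = 1
g(6) = mex{1} = 0
g(7) = mex{1} = 0
g(8) = mex{0,1} = 2
g(9) = mex{0} = 1
g(10) = mex{0} = 1
g(11) = mex{0,1,2} = 3
g(12) = mex{1} = 0
So g(12) = 0.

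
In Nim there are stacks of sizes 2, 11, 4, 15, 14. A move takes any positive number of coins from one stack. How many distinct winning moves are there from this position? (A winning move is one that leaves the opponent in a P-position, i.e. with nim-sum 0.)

3

Write each in binary and XOR column by column:
  0010  (2)
  1011  (11)
  0100  (4)
  1111  (15)
  1110  (14)
  ----
  1100  (12)
The overall nim-sum is X = 12. A stack of size p has a winning move iff p XOR X < p (reduce it to p XOR X).
  2: 2 XOR 12 = 14 ≥ 2 — no move.
  11: 11 XOR 12 = 7 < 11 — winning move (to 7).
  4: 4 XOR 12 = 8 ≥ 4 — no move.
  15: 15 XOR 12 = 3 < 15 — winning move (to 3).
  14: 14 XOR 12 = 2 < 14 — winning move (to 2).
That gives 3 winning moves.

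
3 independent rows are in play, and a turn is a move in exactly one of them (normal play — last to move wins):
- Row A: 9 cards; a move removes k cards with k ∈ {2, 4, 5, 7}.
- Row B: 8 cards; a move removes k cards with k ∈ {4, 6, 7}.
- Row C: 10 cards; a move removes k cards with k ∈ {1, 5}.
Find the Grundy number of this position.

Build the Grundy sequence for row A with g(k) = mex{g(k−s) : s ∈ {2, 4, 5, 7}, s ≤ k}:
k:     0  1  2  3  4  5  6  7  8  9
g(k):  0  0  1  1  2  2  3  3  4  0
So g(9) = 0.
Grundy values for row B (subtraction set {4, 6, 7}):
k:     0  1  2  3  4  5  6  7  8
g(k):  0  0  0  0  1  1  1  1  2
So g(8) = 2.
Grundy values for row C (subtraction set {1, 5}):
k:     0  1  2  3  4  5  6  7  8  9 10
g(k):  0  1  0  1  0  1  0  1  0  1  0
So g(10) = 0.
By the Sprague-Grundy theorem, the Grundy value of a sum of independent games is the XOR of the component values.
Combined value = 0 ⊕ 2 ⊕ 0 = 2.

2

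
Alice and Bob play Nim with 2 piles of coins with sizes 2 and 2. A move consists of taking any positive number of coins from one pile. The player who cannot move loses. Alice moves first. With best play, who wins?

Bitwise XOR of the heap sizes:
  10  (2)
  10  (2)
  --
  00  (0)
The nim-sum is 0, so this is a P-position: the player to move is in a losing position under optimal play; Alice is about to move from it and so loses — Bob wins.

Bob wins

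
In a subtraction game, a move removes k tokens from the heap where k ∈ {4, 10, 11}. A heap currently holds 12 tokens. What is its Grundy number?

1

Grundy values for subtraction set {4, 10, 11}:
g(0) = mex{} = 0
g(1) = mex{} = 0
g(2) = mex{} = 0
g(3) = mex{} = 0
g(4) = mex{0} = 1
g(5) = mex{0} = 1
g(6) = mex{0} = 1
g(7) = mex{0} = 1
g(8) = mex{1} = 0
g(9) = mex{1} = 0
g(10) = mex{0,1} = 2
g(11) = mex{0,1} = 2
g(12) = mex{0} = 1
So g(12) = 1.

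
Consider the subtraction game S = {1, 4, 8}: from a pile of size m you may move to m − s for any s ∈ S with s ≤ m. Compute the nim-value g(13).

Build the Grundy sequence with g(k) = mex{g(k−s) : s ∈ {1, 4, 8}, s ≤ k}:
k:     0  1  2  3  4  5  6  7  8  9 10 11 12 13
g(k):  0  1  0  1  2  0  1  0  1  2  3  2  0  1
So g(13) = 1.

1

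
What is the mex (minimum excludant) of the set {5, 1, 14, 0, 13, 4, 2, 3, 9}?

The values 0, 1, 2, 3, 4, 5 are all present; 6 is the first non-negative integer missing from the set.

6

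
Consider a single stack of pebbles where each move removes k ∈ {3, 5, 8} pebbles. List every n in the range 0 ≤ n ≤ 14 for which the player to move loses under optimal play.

0, 1, 2, 11, 12, 13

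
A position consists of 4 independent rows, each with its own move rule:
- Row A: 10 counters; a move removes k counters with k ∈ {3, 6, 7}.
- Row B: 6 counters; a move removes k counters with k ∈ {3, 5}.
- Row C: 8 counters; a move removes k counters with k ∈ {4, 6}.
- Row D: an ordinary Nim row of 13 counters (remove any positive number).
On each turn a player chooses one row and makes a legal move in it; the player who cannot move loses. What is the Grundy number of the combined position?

Grundy values for row A (subtraction set {3, 6, 7}):
g(0) = mex{} = 0
g(1) = mex{} = 0
g(2) = mex{} = 0
g(3) = mex{0} = 1
g(4) = mex{0} = 1
g(5) = mex{0} = 1
g(6) = mex{0,1} = 2
g(7) = mex{0,1} = 2
g(8) = mex{0,1} = 2
g(9) = mex{0,1,2} = 3
g(10) = mex{1,2} = 0
So g(10) = 0.
For row B, compute g(0), g(1), … with moves {3, 5}:
k:     0  1  2  3  4  5  6
g(k):  0  0  0  1  1  1  2
So g(6) = 2.
For row C, compute g(0), g(1), … with moves {4, 6}:
g(0) = mex{} = 0
g(1) = mex{} = 0
g(2) = mex{} = 0
g(3) = mex{} = 0
g(4) = mex{0} = 1
g(5) = mex{0} = 1
g(6) = mex{0} = 1
g(7) = mex{0} = 1
g(8) = mex{0,1} = 2
So g(8) = 2.
Row D is a plain Nim row of size 13, so its Grundy value is 13.
By the Sprague-Grundy theorem, the Grundy value of a sum of independent games is the XOR of the component values.
Combined value = 0 ⊕ 2 ⊕ 2 ⊕ 13 = 13.

13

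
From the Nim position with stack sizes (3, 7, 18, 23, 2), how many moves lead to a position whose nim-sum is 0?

5

Compute the nim-sum pairwise:
3 ⊕ 7 = 4
4 ⊕ 18 = 22
22 ⊕ 23 = 1
1 ⊕ 2 = 3
The overall nim-sum is X = 3. A stack of size p has a winning move iff p XOR X < p (reduce it to p XOR X).
  3: 3 XOR 3 = 0 < 3 — winning move (to 0).
  7: 7 XOR 3 = 4 < 7 — winning move (to 4).
  18: 18 XOR 3 = 17 < 18 — winning move (to 17).
  23: 23 XOR 3 = 20 < 23 — winning move (to 20).
  2: 2 XOR 3 = 1 < 2 — winning move (to 1).
That gives 5 winning moves.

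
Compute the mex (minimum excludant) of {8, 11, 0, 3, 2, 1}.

The values 0, 1, 2, 3 are all present; 4 is the first non-negative integer missing from the set.

4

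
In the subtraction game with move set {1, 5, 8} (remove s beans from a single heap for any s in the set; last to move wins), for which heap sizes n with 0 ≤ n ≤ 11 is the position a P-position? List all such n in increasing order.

0, 2, 4, 6

Compute g(0), g(1), … for moves {1, 5, 8}:
g(0) = mex{} = 0
g(1) = mex{0} = 1
g(2) = mex{1} = 0
g(3) = mex{0} = 1
g(4) = mex{1} = 0
g(5) = mex{0} = 1
g(6) = mex{1} = 0
g(7) = mex{0} = 1
g(8) = mex{0,1} = 2
g(9) = mex{0,1,2} = 3
g(10) = mex{0,1,3} = 2
g(11) = mex{0,1,2} = 3
The P-positions (g = 0) in 0..11 are 0, 2, 4, 6.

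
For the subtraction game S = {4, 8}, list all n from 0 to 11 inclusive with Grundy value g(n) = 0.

0, 1, 2, 3

Build the Grundy sequence with g(k) = mex{g(k−s) : s ∈ {4, 8}, s ≤ k}:
k:     0  1  2  3  4  5  6  7  8  9 10 11
g(k):  0  0  0  0  1  1  1  1  2  2  2  2
The P-positions (g = 0) in 0..11 are 0, 1, 2, 3.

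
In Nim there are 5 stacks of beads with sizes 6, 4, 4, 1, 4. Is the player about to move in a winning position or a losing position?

Bitwise XOR of the heap sizes:
  110  (6)
  100  (4)
  100  (4)
  001  (1)
  100  (4)
  ---
  011  (3)
The nim-sum is 3 ≠ 0, so this is an N-position: the player to move can win.

Winning position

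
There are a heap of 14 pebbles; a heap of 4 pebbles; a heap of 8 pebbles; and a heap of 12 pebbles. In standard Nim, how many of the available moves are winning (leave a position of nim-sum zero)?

Write each in binary and XOR column by column:
  1110  (14)
  0100  (4)
  1000  (8)
  1100  (12)
  ----
  1110  (14)
The overall nim-sum is X = 14. A heap of size p has a winning move iff p XOR X < p (reduce it to p XOR X).
  14: 14 XOR 14 = 0 < 14 — winning move (to 0).
  4: 4 XOR 14 = 10 ≥ 4 — no move.
  8: 8 XOR 14 = 6 < 8 — winning move (to 6).
  12: 12 XOR 14 = 2 < 12 — winning move (to 2).
That gives 3 winning moves.

3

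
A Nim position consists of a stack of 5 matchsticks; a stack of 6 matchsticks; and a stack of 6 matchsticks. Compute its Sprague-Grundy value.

5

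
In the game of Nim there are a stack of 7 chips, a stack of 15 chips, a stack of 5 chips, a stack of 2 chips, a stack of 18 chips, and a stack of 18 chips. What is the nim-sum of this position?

15

Nim-sum: 7 ⊕ 15 ⊕ 5 ⊕ 2 ⊕ 18 ⊕ 18 = 15.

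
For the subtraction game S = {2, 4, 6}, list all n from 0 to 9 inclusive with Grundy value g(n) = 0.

Compute g(0), g(1), … for moves {2, 4, 6}:
k:     0  1  2  3  4  5  6  7  8  9
g(k):  0  0  1  1  2  2  3  3  0  0
The P-positions (g = 0) in 0..9 are 0, 1, 8, 9.

0, 1, 8, 9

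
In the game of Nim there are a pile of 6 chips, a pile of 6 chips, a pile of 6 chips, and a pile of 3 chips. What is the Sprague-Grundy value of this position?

Write each in binary and XOR column by column:
  110  (6)
  110  (6)
  110  (6)
  011  (3)
  ---
  101  (5)

5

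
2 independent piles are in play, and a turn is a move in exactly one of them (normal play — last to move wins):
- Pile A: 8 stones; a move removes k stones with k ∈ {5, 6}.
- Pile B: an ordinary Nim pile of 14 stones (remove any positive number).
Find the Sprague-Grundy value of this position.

15

Grundy values for pile A (subtraction set {5, 6}):
g(0) = mex{} = 0
g(1) = mex{} = 0
g(2) = mex{} = 0
g(3) = mex{} = 0
g(4) = mex{} = 0
g(5) = mex{0} = 1
g(6) = mex{0} = 1
g(7) = mex{0} = 1
g(8) = mex{0} = 1
So g(8) = 1.
Pile B is a plain Nim pile of size 14, so its Grundy value is 14.
The value of a disjunctive sum is the nim-sum of the parts.
Combined value = 1 XOR 14 = 15.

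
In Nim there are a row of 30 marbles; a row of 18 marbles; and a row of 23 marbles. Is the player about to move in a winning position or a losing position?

Winning position

Nim-sum: 30 XOR 18 XOR 23 = 27.
The nim-sum is 27 ≠ 0, so this is an N-position: the player to move can win.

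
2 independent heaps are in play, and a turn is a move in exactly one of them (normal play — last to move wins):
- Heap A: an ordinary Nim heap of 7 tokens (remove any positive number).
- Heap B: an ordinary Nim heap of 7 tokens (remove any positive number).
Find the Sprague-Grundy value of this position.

Heap A is a plain Nim heap of size 7, so its Grundy value is 7.
Heap B is a plain Nim heap of size 7, so its Grundy value is 7.
By the Sprague-Grundy theorem, the Grundy value of a sum of independent games is the XOR of the component values.
Combined value = 7 ⊕ 7 = 0.

0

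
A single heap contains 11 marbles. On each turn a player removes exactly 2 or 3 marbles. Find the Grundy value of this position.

Compute g(0), g(1), … for moves {2, 3}:
k:     0  1  2  3  4  5  6  7  8  9 10 11
g(k):  0  0  1  1  2  0  0  1  1  2  0  0
So g(11) = 0.

0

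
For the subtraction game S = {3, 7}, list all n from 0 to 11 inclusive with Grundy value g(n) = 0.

0, 1, 2, 6, 10, 11

Grundy values for subtraction set {3, 7}:
g(0) = mex{} = 0
g(1) = mex{} = 0
g(2) = mex{} = 0
g(3) = mex{0} = 1
g(4) = mex{0} = 1
g(5) = mex{0} = 1
g(6) = mex{1} = 0
g(7) = mex{0,1} = 2
g(8) = mex{0,1} = 2
g(9) = mex{0} = 1
g(10) = mex{1,2} = 0
g(11) = mex{1,2} = 0
The P-positions (g = 0) in 0..11 are 0, 1, 2, 6, 10, 11.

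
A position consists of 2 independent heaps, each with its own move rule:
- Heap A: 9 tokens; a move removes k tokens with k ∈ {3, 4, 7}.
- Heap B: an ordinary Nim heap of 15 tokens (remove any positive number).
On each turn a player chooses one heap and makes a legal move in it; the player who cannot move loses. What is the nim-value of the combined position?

Grundy values for heap A (subtraction set {3, 4, 7}):
k:     0  1  2  3  4  5  6  7  8  9
g(k):  0  0  0  1  1  1  2  2  2  3
So g(9) = 3.
Heap B is a plain Nim heap of size 15, so its Grundy value is 15.
The value of a disjunctive sum is the nim-sum of the parts.
Combined value = 3 XOR 15 = 12.

12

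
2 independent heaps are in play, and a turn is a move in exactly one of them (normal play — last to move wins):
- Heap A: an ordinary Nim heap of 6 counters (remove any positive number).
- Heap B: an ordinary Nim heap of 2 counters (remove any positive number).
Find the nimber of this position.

Heap A is a plain Nim heap of size 6, so its Grundy value is 6.
Heap B is a plain Nim heap of size 2, so its Grundy value is 2.
The value of a disjunctive sum is the nim-sum of the parts.
Combined value = 6 ⊕ 2 = 4.

4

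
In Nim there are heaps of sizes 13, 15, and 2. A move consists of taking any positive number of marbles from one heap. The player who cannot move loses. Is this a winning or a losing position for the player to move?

Losing position

Nim-sum: 13 ^ 15 ^ 2 = 0.
The nim-sum is 0, so this is a P-position: the player to move is in a losing position under optimal play.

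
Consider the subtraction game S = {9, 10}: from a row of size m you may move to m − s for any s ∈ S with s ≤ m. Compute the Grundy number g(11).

1

Compute g(0), g(1), … for moves {9, 10}:
g(0) = mex{} = 0
g(1) = mex{} = 0
g(2) = mex{} = 0
g(3) = mex{} = 0
g(4) = mex{} = 0
g(5) = mex{} = 0
g(6) = mex{} = 0
g(7) = mex{} = 0
g(8) = mex{} = 0
g(9) = mex{0} = 1
g(10) = mex{0} = 1
g(11) = mex{0} = 1
So g(11) = 1.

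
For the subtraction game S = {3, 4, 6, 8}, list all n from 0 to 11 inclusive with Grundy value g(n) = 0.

Compute g(0), g(1), … for moves {3, 4, 6, 8}:
k:     0  1  2  3  4  5  6  7  8  9 10 11
g(k):  0  0  0  1  1  1  2  2  2  3  3  0
The P-positions (g = 0) in 0..11 are 0, 1, 2, 11.

0, 1, 2, 11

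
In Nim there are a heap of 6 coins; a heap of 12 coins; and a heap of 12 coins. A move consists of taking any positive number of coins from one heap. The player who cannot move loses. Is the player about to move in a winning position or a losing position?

Bitwise XOR of the heap sizes:
  0110  (6)
  1100  (12)
  1100  (12)
  ----
  0110  (6)
The nim-sum is 6 ≠ 0, so this is an N-position: the player to move can win.

Winning position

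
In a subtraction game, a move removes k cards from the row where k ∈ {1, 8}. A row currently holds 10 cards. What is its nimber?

Compute g(0), g(1), … for moves {1, 8}:
g(0) = mex{} = 0
g(1) = mex{0} = 1
g(2) = mex{1} = 0
g(3) = mex{0} = 1
g(4) = mex{1} = 0
g(5) = mex{0} = 1
g(6) = mex{1} = 0
g(7) = mex{0} = 1
g(8) = mex{0,1} = 2
g(9) = mex{1,2} = 0
g(10) = mex{0} = 1
So g(10) = 1.

1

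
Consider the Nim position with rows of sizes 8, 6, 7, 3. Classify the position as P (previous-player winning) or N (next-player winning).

N-position

Write each in binary and XOR column by column:
  1000  (8)
  0110  (6)
  0111  (7)
  0011  (3)
  ----
  1010  (10)
The nim-sum is 10 ≠ 0, so this is an N-position: the player to move can win.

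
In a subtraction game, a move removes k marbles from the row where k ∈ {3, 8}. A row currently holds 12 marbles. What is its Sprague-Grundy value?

0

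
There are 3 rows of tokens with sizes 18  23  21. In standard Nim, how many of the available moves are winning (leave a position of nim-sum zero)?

3

Nim-sum: 18 XOR 23 XOR 21 = 16.
The overall nim-sum is X = 16. A row of size p has a winning move iff p XOR X < p (reduce it to p XOR X).
  18: 18 XOR 16 = 2 < 18 — winning move (to 2).
  23: 23 XOR 16 = 7 < 23 — winning move (to 7).
  21: 21 XOR 16 = 5 < 21 — winning move (to 5).
That gives 3 winning moves.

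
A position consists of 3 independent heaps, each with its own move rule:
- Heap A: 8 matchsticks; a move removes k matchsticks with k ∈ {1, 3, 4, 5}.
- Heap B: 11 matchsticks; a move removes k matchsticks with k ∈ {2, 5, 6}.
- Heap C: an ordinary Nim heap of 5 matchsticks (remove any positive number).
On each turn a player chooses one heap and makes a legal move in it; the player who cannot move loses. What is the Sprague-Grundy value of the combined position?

Grundy values for heap A (subtraction set {1, 3, 4, 5}):
g(0) = mex{} = 0
g(1) = mex{0} = 1
g(2) = mex{1} = 0
g(3) = mex{0} = 1
g(4) = mex{0,1} = 2
g(5) = mex{0,1,2} = 3
g(6) = mex{0,1,3} = 2
g(7) = mex{0,1,2} = 3
g(8) = mex{1,2,3} = 0
So g(8) = 0.
For heap B, compute g(0), g(1), … with moves {2, 5, 6}:
g(0) = mex{} = 0
g(1) = mex{} = 0
g(2) = mex{0} = 1
g(3) = mex{0} = 1
g(4) = mex{1} = 0
g(5) = mex{0,1} = 2
g(6) = mex{0} = 1
g(7) = mex{0,1,2} = 3
g(8) = mex{1} = 0
g(9) = mex{0,1,3} = 2
g(10) = mex{0,2} = 1
g(11) = mex{1,2} = 0
So g(11) = 0.
Heap C is a plain Nim heap of size 5, so its Grundy value is 5.
The value of a disjunctive sum is the nim-sum of the parts.
Combined value = 0 XOR 0 XOR 5 = 5.

5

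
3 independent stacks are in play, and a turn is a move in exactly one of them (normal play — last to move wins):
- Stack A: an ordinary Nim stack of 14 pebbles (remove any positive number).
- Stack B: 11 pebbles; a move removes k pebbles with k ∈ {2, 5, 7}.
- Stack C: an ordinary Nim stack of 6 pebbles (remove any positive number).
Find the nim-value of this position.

11

Stack A is a plain Nim stack of size 14, so its Grundy value is 14.
Grundy values for stack B (subtraction set {2, 5, 7}):
g(0) = mex{} = 0
g(1) = mex{} = 0
g(2) = mex{0} = 1
g(3) = mex{0} = 1
g(4) = mex{1} = 0
g(5) = mex{0,1} = 2
g(6) = mex{0} = 1
g(7) = mex{0,1,2} = 3
g(8) = mex{0,1} = 2
g(9) = mex{0,1,3} = 2
g(10) = mex{1,2} = 0
g(11) = mex{0,1,2} = 3
So g(11) = 3.
Stack C is a plain Nim stack of size 6, so its Grundy value is 6.
The value of a disjunctive sum is the nim-sum of the parts.
Combined value = 14 XOR 3 XOR 6 = 11.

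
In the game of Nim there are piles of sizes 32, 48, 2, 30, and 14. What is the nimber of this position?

2

Write each in binary and XOR column by column:
  100000  (32)
  110000  (48)
  000010  (2)
  011110  (30)
  001110  (14)
  ------
  000010  (2)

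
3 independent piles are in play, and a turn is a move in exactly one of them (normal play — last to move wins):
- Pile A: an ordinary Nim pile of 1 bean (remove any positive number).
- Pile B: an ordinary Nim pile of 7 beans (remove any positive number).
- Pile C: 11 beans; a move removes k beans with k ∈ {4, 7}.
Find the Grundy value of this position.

Pile A is a plain Nim pile of size 1, so its Grundy value is 1.
Pile B is a plain Nim pile of size 7, so its Grundy value is 7.
For pile C, compute g(0), g(1), … with moves {4, 7}:
k:     0  1  2  3  4  5  6  7  8  9 10 11
g(k):  0  0  0  0  1  1  1  1  2  2  2  0
So g(11) = 0.
By the Sprague-Grundy theorem, the Grundy value of a sum of independent games is the XOR of the component values.
Combined value = 1 ⊕ 7 ⊕ 0 = 6.

6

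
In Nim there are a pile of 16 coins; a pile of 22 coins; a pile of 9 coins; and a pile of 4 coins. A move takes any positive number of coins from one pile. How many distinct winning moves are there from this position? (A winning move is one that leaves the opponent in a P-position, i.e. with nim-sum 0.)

1

In binary:
  10000  (16)
  10110  (22)
  01001  (9)
  00100  (4)
  -----
  01011  (11)
The overall nim-sum is X = 11. A pile of size p has a winning move iff p XOR X < p (reduce it to p XOR X).
  16: 16 XOR 11 = 27 ≥ 16 — no move.
  22: 22 XOR 11 = 29 ≥ 22 — no move.
  9: 9 XOR 11 = 2 < 9 — winning move (to 2).
  4: 4 XOR 11 = 15 ≥ 4 — no move.
That gives 1 winning move.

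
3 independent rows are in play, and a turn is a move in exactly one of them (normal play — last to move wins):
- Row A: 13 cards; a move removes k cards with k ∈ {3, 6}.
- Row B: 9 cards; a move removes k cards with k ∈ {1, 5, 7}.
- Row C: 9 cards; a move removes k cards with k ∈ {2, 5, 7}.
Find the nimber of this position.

2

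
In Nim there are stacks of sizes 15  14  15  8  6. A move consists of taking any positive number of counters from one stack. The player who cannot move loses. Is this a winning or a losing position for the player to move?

Write each in binary and XOR column by column:
  1111  (15)
  1110  (14)
  1111  (15)
  1000  (8)
  0110  (6)
  ----
  0000  (0)
The nim-sum is 0, so this is a P-position: the player to move is in a losing position under optimal play.

Losing position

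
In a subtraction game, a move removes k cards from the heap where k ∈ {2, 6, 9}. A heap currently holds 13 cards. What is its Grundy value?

2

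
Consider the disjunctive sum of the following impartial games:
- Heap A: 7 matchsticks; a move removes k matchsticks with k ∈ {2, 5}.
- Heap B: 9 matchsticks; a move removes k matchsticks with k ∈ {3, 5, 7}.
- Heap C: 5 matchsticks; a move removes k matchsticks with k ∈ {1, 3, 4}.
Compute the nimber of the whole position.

0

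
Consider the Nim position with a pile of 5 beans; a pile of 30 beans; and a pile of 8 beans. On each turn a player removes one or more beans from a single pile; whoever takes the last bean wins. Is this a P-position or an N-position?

N-position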